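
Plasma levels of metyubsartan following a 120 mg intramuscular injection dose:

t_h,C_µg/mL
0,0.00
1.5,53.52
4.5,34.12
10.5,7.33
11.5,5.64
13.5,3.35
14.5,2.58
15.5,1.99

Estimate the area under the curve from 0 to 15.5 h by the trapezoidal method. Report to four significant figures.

Trapezoidal AUC_0→15.5:
  [0→1.5]: (0.00+53.52)/2 × 1.5 = 40.14
  [1.5→4.5]: (53.52+34.12)/2 × 3 = 131.46
  [4.5→10.5]: (34.12+7.33)/2 × 6 = 124.35
  [10.5→11.5]: (7.33+5.64)/2 × 1 = 6.485
  [11.5→13.5]: (5.64+3.35)/2 × 2 = 8.99
  [13.5→14.5]: (3.35+2.58)/2 × 1 = 2.965
  [14.5→15.5]: (2.58+1.99)/2 × 1 = 2.285
  Sum = 316.675 µg/mL·h

AUC = 316.7 µg/mL·h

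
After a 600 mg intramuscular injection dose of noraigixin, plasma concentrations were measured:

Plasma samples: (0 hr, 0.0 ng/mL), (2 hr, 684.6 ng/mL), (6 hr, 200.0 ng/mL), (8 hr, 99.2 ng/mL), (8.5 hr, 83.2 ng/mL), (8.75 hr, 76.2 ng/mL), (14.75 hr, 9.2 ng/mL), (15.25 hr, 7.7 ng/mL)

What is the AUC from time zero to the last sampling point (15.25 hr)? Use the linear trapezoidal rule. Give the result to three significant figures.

Trapezoidal AUC_0→15.25:
  [0→2]: (0.0+684.6)/2 × 2 = 684.6
  [2→6]: (684.6+200.0)/2 × 4 = 1769.2
  [6→8]: (200.0+99.2)/2 × 2 = 299.2
  [8→8.5]: (99.2+83.2)/2 × 0.5 = 45.6
  [8.5→8.75]: (83.2+76.2)/2 × 0.25 = 19.925
  [8.75→14.75]: (76.2+9.2)/2 × 6 = 256.2
  [14.75→15.25]: (9.2+7.7)/2 × 0.5 = 4.225
  Sum = 3078.95 ng/mL·hr

AUC = 3080 ng/mL·hr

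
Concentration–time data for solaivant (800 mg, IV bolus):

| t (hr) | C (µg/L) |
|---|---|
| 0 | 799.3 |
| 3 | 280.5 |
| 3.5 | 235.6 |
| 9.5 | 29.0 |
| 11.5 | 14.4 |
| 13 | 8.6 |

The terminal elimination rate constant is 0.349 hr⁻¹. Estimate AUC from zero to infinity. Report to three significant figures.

AUC = 2630 µg/L·hr

Trapezoidal AUC_0→13:
  [0→3]: (799.3+280.5)/2 × 3 = 1619.7
  [3→3.5]: (280.5+235.6)/2 × 0.5 = 129.025
  [3.5→9.5]: (235.6+29.0)/2 × 6 = 793.8
  [9.5→11.5]: (29.0+14.4)/2 × 2 = 43.4
  [11.5→13]: (14.4+8.6)/2 × 1.5 = 17.25
  Sum = 2603.175 µg/L·hr
Extrapolated tail: C_last / k_e = 8.6 / 0.349 = 24.642
AUC_0→∞ = 2603.175 + 24.642 = 2627.817 µg/L·hr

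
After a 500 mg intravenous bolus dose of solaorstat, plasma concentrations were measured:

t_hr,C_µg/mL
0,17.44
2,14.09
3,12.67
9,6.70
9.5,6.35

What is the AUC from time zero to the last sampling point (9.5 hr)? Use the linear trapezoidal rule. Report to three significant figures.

Trapezoidal AUC_0→9.5:
  [0→2]: (17.44+14.09)/2 × 2 = 31.53
  [2→3]: (14.09+12.67)/2 × 1 = 13.38
  [3→9]: (12.67+6.70)/2 × 6 = 58.11
  [9→9.5]: (6.70+6.35)/2 × 0.5 = 3.2625
  Sum = 106.2825 µg/mL·hr

AUC = 106 µg/mL·hr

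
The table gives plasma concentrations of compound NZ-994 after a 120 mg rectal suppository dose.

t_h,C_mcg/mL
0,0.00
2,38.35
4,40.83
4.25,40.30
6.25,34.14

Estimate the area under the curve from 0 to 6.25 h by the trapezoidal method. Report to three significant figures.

Trapezoidal AUC_0→6.25:
  [0→2]: (0.00+38.35)/2 × 2 = 38.35
  [2→4]: (38.35+40.83)/2 × 2 = 79.18
  [4→4.25]: (40.83+40.30)/2 × 0.25 = 10.14125
  [4.25→6.25]: (40.30+34.14)/2 × 2 = 74.44
  Sum = 202.11125 mcg/mL·h

AUC = 202 mcg/mL·h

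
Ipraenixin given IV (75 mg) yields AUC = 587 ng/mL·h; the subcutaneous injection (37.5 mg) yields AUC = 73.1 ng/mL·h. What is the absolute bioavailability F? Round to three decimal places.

F = (AUC_ev / D_ev) / (AUC_iv / D_iv)
  = (73.1/37.5) / (587/75)
  = 1.94933 / 7.82667 = 0.2491

F = 0.249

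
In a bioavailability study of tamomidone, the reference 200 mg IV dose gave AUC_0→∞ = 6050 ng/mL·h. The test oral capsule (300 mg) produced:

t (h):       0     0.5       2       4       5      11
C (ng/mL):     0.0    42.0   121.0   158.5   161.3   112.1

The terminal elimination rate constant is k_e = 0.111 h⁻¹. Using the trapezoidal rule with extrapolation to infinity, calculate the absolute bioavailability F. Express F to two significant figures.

F = 0.26

Trapezoidal AUC_0→11 (oral capsule):
  [0→0.5]: (0.0+42.0)/2 × 0.5 = 10.5
  [0.5→2]: (42.0+121.0)/2 × 1.5 = 122.25
  [2→4]: (121.0+158.5)/2 × 2 = 279.5
  [4→5]: (158.5+161.3)/2 × 1 = 159.9
  [5→11]: (161.3+112.1)/2 × 6 = 820.2
  Sum = 1392.35 ng/mL·h
Tail: C_last/k_e = 112.1/0.111 = 1009.910
AUC_0→∞ (oral capsule) = 1392.35 + 1009.910 = 2402.26 ng/mL·h
F = (AUC_ev/D_ev)/(AUC_iv/D_iv) = (2402.26/300)/(6050/200) = 8.00753/30.25 = 0.2647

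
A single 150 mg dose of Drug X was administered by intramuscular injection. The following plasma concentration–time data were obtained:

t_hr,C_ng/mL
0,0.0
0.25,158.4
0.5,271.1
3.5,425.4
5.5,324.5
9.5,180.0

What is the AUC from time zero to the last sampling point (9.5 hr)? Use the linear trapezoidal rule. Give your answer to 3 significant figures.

Trapezoidal AUC_0→9.5:
  [0→0.25]: (0.0+158.4)/2 × 0.25 = 19.8
  [0.25→0.5]: (158.4+271.1)/2 × 0.25 = 53.6875
  [0.5→3.5]: (271.1+425.4)/2 × 3 = 1044.75
  [3.5→5.5]: (425.4+324.5)/2 × 2 = 749.9
  [5.5→9.5]: (324.5+180.0)/2 × 4 = 1009.0
  Sum = 2877.1375 ng/mL·hr

AUC = 2880 ng/mL·hr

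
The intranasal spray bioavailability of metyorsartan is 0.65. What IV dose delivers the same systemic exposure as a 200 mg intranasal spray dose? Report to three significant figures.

D_iv = 130 mg

Systemic exposure from an extravascular dose = F × D_ev, so the equivalent IV dose is F × D_ev.
D_iv = F × D_ev = 0.65 × 200 = 130 mg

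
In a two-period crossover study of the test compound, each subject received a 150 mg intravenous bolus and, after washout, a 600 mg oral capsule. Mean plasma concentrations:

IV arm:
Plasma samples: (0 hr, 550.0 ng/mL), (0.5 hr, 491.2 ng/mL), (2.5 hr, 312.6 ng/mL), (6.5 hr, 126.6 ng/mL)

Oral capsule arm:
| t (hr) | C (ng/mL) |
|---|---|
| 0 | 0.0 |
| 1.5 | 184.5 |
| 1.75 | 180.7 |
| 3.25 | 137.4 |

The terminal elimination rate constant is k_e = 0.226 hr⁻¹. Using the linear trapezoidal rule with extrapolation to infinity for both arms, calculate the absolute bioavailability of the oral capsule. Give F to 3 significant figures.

Trapezoidal AUC_0→6.5 (IV):
  [0→0.5]: (550.0+491.2)/2 × 0.5 = 260.3
  [0.5→2.5]: (491.2+312.6)/2 × 2 = 803.8
  [2.5→6.5]: (312.6+126.6)/2 × 4 = 878.4
  Sum = 1942.5 ng/mL·hr
IV tail: 126.6/0.226 = 560.177; AUC_iv,0→∞ = 1942.5 + 560.177 = 2502.677 ng/mL·hr
Trapezoidal AUC_0→3.25 (oral capsule):
  [0→1.5]: (0.0+184.5)/2 × 1.5 = 138.375
  [1.5→1.75]: (184.5+180.7)/2 × 0.25 = 45.65
  [1.75→3.25]: (180.7+137.4)/2 × 1.5 = 238.575
  Sum = 422.6 ng/mL·hr
oral capsule tail: 137.4/0.226 = 607.965; AUC_ev,0→∞ = 422.6 + 607.965 = 1030.565 ng/mL·hr
F = (AUC_ev/D_ev)/(AUC_iv/D_iv) = (1030.565/600)/(2502.677/150) = 1.71761/16.6845 = 0.1029

F = 0.103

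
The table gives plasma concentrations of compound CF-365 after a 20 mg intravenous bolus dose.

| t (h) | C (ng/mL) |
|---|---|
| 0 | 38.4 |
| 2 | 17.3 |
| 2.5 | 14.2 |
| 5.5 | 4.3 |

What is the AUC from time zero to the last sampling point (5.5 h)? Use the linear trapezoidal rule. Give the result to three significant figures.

AUC = 91.3 ng/mL·h

Trapezoidal AUC_0→5.5:
  [0→2]: (38.4+17.3)/2 × 2 = 55.7
  [2→2.5]: (17.3+14.2)/2 × 0.5 = 7.875
  [2.5→5.5]: (14.2+4.3)/2 × 3 = 27.75
  Sum = 91.325 ng/mL·h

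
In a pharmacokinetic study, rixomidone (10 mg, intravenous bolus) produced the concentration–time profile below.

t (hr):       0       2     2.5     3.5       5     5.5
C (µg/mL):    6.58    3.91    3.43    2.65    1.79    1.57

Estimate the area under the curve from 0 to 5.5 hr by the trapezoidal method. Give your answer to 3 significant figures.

AUC = 19.5 µg/mL·hr

Trapezoidal AUC_0→5.5:
  [0→2]: (6.58+3.91)/2 × 2 = 10.49
  [2→2.5]: (3.91+3.43)/2 × 0.5 = 1.835
  [2.5→3.5]: (3.43+2.65)/2 × 1 = 3.04
  [3.5→5]: (2.65+1.79)/2 × 1.5 = 3.33
  [5→5.5]: (1.79+1.57)/2 × 0.5 = 0.84
  Sum = 19.535 µg/mL·hr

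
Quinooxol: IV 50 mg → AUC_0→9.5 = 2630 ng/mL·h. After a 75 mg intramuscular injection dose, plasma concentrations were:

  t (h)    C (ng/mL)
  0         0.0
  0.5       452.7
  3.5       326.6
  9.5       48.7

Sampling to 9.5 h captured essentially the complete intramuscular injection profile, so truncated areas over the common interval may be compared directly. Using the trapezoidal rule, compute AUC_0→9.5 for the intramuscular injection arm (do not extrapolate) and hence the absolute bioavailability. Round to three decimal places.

F = 0.610

Trapezoidal AUC_0→9.5 (intramuscular injection):
  [0→0.5]: (0.0+452.7)/2 × 0.5 = 113.175
  [0.5→3.5]: (452.7+326.6)/2 × 3 = 1168.95
  [3.5→9.5]: (326.6+48.7)/2 × 6 = 1125.9
  Sum = 2408.025 ng/mL·h
F = (AUC_ev/D_ev)/(AUC_iv/D_iv) = (2408.025/75)/(2630/50) = 32.107/52.6 = 0.6104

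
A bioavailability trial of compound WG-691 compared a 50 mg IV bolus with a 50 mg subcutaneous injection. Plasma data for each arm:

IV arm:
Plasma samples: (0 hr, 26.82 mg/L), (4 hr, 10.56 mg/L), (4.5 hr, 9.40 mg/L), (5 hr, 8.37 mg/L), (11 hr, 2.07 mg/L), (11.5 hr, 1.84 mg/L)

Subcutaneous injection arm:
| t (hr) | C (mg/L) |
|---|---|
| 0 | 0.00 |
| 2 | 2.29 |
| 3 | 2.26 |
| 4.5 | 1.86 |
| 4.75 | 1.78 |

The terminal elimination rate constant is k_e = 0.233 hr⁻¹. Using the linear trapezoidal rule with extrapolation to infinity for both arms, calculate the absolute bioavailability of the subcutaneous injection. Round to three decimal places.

F = 0.127

Trapezoidal AUC_0→11.5 (IV):
  [0→4]: (26.82+10.56)/2 × 4 = 74.76
  [4→4.5]: (10.56+9.40)/2 × 0.5 = 4.99
  [4.5→5]: (9.40+8.37)/2 × 0.5 = 4.4425
  [5→11]: (8.37+2.07)/2 × 6 = 31.32
  [11→11.5]: (2.07+1.84)/2 × 0.5 = 0.9775
  Sum = 116.49 mg/L·hr
IV tail: 1.84/0.233 = 7.897; AUC_iv,0→∞ = 116.49 + 7.897 = 124.387 mg/L·hr
Trapezoidal AUC_0→4.75 (subcutaneous injection):
  [0→2]: (0.00+2.29)/2 × 2 = 2.29
  [2→3]: (2.29+2.26)/2 × 1 = 2.275
  [3→4.5]: (2.26+1.86)/2 × 1.5 = 3.09
  [4.5→4.75]: (1.86+1.78)/2 × 0.25 = 0.455
  Sum = 8.11 mg/L·hr
subcutaneous injection tail: 1.78/0.233 = 7.639; AUC_ev,0→∞ = 8.11 + 7.639 = 15.749 mg/L·hr
F = (AUC_ev/D_ev)/(AUC_iv/D_iv) = (15.749/50)/(124.387/50) = 0.31498/2.48774 = 0.1266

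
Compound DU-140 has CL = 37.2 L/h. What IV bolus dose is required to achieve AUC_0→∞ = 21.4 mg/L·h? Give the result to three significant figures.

Dose_iv = CL × AUC_0→∞
     = 37.2 × 21.4 = 796.08 mg

Dose = 796 mg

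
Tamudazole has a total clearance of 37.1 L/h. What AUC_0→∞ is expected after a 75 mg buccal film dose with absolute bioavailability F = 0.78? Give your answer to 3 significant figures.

AUC = 1.58 mg/L·h

AUC_0→∞ = F × Dose / CL
        = 0.78 × 75 / 37.1 = 1.57682 mg/L·h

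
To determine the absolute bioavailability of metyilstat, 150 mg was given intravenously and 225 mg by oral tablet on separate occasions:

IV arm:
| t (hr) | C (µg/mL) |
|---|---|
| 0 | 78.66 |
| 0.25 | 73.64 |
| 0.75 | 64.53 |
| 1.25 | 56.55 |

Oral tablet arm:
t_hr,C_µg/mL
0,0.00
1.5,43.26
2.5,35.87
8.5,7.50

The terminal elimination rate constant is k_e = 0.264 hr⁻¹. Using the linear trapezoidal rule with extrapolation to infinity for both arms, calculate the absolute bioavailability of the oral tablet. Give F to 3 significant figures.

F = 0.516

Trapezoidal AUC_0→1.25 (IV):
  [0→0.25]: (78.66+73.64)/2 × 0.25 = 19.0375
  [0.25→0.75]: (73.64+64.53)/2 × 0.5 = 34.5425
  [0.75→1.25]: (64.53+56.55)/2 × 0.5 = 30.27
  Sum = 83.85 µg/mL·hr
IV tail: 56.55/0.264 = 214.205; AUC_iv,0→∞ = 83.85 + 214.205 = 298.055 µg/mL·hr
Trapezoidal AUC_0→8.5 (oral tablet):
  [0→1.5]: (0.00+43.26)/2 × 1.5 = 32.445
  [1.5→2.5]: (43.26+35.87)/2 × 1 = 39.565
  [2.5→8.5]: (35.87+7.50)/2 × 6 = 130.11
  Sum = 202.12 µg/mL·hr
oral tablet tail: 7.50/0.264 = 28.409; AUC_ev,0→∞ = 202.12 + 28.409 = 230.529 µg/mL·hr
F = (AUC_ev/D_ev)/(AUC_iv/D_iv) = (230.529/225)/(298.055/150) = 1.02457/1.98703 = 0.5156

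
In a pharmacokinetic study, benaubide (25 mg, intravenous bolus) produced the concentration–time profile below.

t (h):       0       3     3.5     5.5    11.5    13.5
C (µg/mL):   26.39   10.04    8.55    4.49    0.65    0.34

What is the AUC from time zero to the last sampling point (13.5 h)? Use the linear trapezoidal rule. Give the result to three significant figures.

AUC = 88.7 µg/mL·h

Trapezoidal AUC_0→13.5:
  [0→3]: (26.39+10.04)/2 × 3 = 54.645
  [3→3.5]: (10.04+8.55)/2 × 0.5 = 4.6475
  [3.5→5.5]: (8.55+4.49)/2 × 2 = 13.04
  [5.5→11.5]: (4.49+0.65)/2 × 6 = 15.42
  [11.5→13.5]: (0.65+0.34)/2 × 2 = 0.99
  Sum = 88.7425 µg/mL·h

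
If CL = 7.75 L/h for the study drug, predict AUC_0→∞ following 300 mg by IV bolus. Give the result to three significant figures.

AUC_0→∞ = Dose_iv / CL
        = 300 / 7.75 = 38.7097 mg/L·h

AUC = 38.7 mg/L·h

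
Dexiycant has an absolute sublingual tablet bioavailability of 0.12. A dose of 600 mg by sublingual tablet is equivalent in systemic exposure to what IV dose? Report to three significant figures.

Systemic exposure from an extravascular dose = F × D_ev, so the equivalent IV dose is F × D_ev.
D_iv = F × D_ev = 0.12 × 600 = 72 mg

D_iv = 72.0 mg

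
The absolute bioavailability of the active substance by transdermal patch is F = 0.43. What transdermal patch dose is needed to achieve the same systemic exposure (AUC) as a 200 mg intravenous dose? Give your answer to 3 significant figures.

For equal systemic exposure: F × D_ev = D_iv
D_ev = D_iv / F = 200 / 0.43 = 465.116 mg

D_transdermal = 465 mg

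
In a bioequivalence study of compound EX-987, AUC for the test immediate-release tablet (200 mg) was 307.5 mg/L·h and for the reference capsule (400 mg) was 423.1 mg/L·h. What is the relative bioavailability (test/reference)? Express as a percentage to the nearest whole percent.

F_rel = 145%

F_rel = (AUC_test/D_test) / (AUC_ref/D_ref)
      = (307.5/200) / (423.1/400)
      = 1.5375 / 1.05775 = 1.4536 = 145.36%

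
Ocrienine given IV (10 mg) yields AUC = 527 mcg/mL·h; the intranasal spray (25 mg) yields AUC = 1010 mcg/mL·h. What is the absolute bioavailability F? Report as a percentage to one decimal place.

F = (AUC_ev / D_ev) / (AUC_iv / D_iv)
  = (1010/25) / (527/10)
  = 40.4 / 52.7 = 0.7666
  = 76.66%

F = 76.7%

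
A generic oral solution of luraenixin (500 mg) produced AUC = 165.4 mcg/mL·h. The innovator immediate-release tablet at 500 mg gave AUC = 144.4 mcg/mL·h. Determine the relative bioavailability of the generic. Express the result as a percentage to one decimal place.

F_rel = (AUC_test/D_test) / (AUC_ref/D_ref)
      = (165.4/500) / (144.4/500)
      = 0.3308 / 0.2888 = 1.1454 = 114.54%

F_rel = 114.5%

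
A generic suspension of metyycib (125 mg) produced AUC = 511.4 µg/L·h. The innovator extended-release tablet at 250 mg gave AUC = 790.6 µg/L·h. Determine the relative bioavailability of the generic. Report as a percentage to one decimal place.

F_rel = (AUC_test/D_test) / (AUC_ref/D_ref)
      = (511.4/125) / (790.6/250)
      = 4.0912 / 3.1624 = 1.2937 = 129.37%

F_rel = 129.4%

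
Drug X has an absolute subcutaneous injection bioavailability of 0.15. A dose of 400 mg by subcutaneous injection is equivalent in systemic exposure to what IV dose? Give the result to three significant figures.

Systemic exposure from an extravascular dose = F × D_ev, so the equivalent IV dose is F × D_ev.
D_iv = F × D_ev = 0.15 × 400 = 60 mg

D_iv = 60.0 mg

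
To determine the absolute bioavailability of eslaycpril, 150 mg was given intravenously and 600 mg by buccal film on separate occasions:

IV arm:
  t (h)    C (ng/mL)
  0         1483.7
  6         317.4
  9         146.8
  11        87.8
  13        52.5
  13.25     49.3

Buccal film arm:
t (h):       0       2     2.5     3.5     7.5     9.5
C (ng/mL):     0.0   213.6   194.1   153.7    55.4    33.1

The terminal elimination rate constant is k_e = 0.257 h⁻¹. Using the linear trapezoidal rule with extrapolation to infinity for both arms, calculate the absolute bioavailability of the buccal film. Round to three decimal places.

F = 0.042

Trapezoidal AUC_0→13.25 (IV):
  [0→6]: (1483.7+317.4)/2 × 6 = 5403.3
  [6→9]: (317.4+146.8)/2 × 3 = 696.3
  [9→11]: (146.8+87.8)/2 × 2 = 234.6
  [11→13]: (87.8+52.5)/2 × 2 = 140.3
  [13→13.25]: (52.5+49.3)/2 × 0.25 = 12.725
  Sum = 6487.225 ng/mL·h
IV tail: 49.3/0.257 = 191.829; AUC_iv,0→∞ = 6487.225 + 191.829 = 6679.054 ng/mL·h
Trapezoidal AUC_0→9.5 (buccal film):
  [0→2]: (0.0+213.6)/2 × 2 = 213.6
  [2→2.5]: (213.6+194.1)/2 × 0.5 = 101.925
  [2.5→3.5]: (194.1+153.7)/2 × 1 = 173.9
  [3.5→7.5]: (153.7+55.4)/2 × 4 = 418.2
  [7.5→9.5]: (55.4+33.1)/2 × 2 = 88.5
  Sum = 996.125 ng/mL·h
buccal film tail: 33.1/0.257 = 128.794; AUC_ev,0→∞ = 996.125 + 128.794 = 1124.919 ng/mL·h
F = (AUC_ev/D_ev)/(AUC_iv/D_iv) = (1124.919/600)/(6679.054/150) = 1.874865/44.527 = 0.0421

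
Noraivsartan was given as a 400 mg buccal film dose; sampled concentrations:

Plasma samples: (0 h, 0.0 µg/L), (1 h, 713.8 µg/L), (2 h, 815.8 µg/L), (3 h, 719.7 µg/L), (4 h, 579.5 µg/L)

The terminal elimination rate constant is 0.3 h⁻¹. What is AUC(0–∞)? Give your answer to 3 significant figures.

Trapezoidal AUC_0→4:
  [0→1]: (0.0+713.8)/2 × 1 = 356.9
  [1→2]: (713.8+815.8)/2 × 1 = 764.8
  [2→3]: (815.8+719.7)/2 × 1 = 767.75
  [3→4]: (719.7+579.5)/2 × 1 = 649.6
  Sum = 2539.05 µg/L·h
Extrapolated tail: C_last / k_e = 579.5 / 0.3 = 1931.667
AUC_0→∞ = 2539.05 + 1931.667 = 4470.717 µg/L·h

AUC = 4470 µg/L·h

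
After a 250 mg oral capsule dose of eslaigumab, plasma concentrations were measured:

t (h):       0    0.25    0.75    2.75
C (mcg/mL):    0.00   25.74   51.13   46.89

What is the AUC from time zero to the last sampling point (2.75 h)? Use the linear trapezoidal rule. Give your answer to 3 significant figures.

AUC = 120 mcg/mL·h

Trapezoidal AUC_0→2.75:
  [0→0.25]: (0.00+25.74)/2 × 0.25 = 3.2175
  [0.25→0.75]: (25.74+51.13)/2 × 0.5 = 19.2175
  [0.75→2.75]: (51.13+46.89)/2 × 2 = 98.02
  Sum = 120.455 mcg/mL·h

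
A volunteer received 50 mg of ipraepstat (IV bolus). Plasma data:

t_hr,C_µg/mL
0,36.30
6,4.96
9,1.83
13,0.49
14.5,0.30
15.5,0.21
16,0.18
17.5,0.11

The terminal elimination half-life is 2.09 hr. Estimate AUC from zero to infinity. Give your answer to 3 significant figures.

AUC = 140 µg/mL·hr

Trapezoidal AUC_0→17.5:
  [0→6]: (36.30+4.96)/2 × 6 = 123.78
  [6→9]: (4.96+1.83)/2 × 3 = 10.185
  [9→13]: (1.83+0.49)/2 × 4 = 4.64
  [13→14.5]: (0.49+0.30)/2 × 1.5 = 0.5925
  [14.5→15.5]: (0.30+0.21)/2 × 1 = 0.255
  [15.5→16]: (0.21+0.18)/2 × 0.5 = 0.0975
  [16→17.5]: (0.18+0.11)/2 × 1.5 = 0.2175
  Sum = 139.7675 µg/mL·hr
k_e = ln2 / t½ = 0.693147 / 2.09 = 0.3316 hr^-1
Extrapolated tail: C_last / k_e = 0.11 / 0.3316 = 0.332
AUC_0→∞ = 139.7675 + 0.332 = 140.0995 µg/mL·hr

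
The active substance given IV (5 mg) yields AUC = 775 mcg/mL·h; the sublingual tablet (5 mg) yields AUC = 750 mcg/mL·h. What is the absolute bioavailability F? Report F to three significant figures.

F = (AUC_ev / D_ev) / (AUC_iv / D_iv)
  = (750/5) / (775/5)
  = 150 / 155 = 0.9677

F = 0.968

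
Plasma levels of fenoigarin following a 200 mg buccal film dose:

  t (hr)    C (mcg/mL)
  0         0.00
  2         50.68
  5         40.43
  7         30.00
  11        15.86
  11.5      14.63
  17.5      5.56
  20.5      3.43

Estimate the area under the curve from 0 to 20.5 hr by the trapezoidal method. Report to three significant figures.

AUC = 431 mcg/mL·hr

Trapezoidal AUC_0→20.5:
  [0→2]: (0.00+50.68)/2 × 2 = 50.68
  [2→5]: (50.68+40.43)/2 × 3 = 136.665
  [5→7]: (40.43+30.00)/2 × 2 = 70.43
  [7→11]: (30.00+15.86)/2 × 4 = 91.72
  [11→11.5]: (15.86+14.63)/2 × 0.5 = 7.6225
  [11.5→17.5]: (14.63+5.56)/2 × 6 = 60.57
  [17.5→20.5]: (5.56+3.43)/2 × 3 = 13.485
  Sum = 431.1725 mcg/mL·hr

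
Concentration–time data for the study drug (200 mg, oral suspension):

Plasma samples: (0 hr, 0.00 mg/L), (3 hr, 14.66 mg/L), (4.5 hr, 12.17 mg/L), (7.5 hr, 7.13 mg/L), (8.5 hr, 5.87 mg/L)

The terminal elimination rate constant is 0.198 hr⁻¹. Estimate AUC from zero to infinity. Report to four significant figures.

Trapezoidal AUC_0→8.5:
  [0→3]: (0.00+14.66)/2 × 3 = 21.99
  [3→4.5]: (14.66+12.17)/2 × 1.5 = 20.1225
  [4.5→7.5]: (12.17+7.13)/2 × 3 = 28.95
  [7.5→8.5]: (7.13+5.87)/2 × 1 = 6.5
  Sum = 77.5625 mg/L·hr
Extrapolated tail: C_last / k_e = 5.87 / 0.198 = 29.646
AUC_0→∞ = 77.5625 + 29.646 = 107.2085 mg/L·hr

AUC = 107.2 mg/L·hr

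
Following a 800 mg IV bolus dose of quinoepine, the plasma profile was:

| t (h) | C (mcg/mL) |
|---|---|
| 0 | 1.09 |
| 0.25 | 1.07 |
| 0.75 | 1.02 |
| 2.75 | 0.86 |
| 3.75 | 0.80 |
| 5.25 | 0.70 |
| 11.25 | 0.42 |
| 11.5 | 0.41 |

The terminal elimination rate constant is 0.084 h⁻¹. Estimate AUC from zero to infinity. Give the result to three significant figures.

Trapezoidal AUC_0→11.5:
  [0→0.25]: (1.09+1.07)/2 × 0.25 = 0.27
  [0.25→0.75]: (1.07+1.02)/2 × 0.5 = 0.5225
  [0.75→2.75]: (1.02+0.86)/2 × 2 = 1.88
  [2.75→3.75]: (0.86+0.80)/2 × 1 = 0.83
  [3.75→5.25]: (0.80+0.70)/2 × 1.5 = 1.125
  [5.25→11.25]: (0.70+0.42)/2 × 6 = 3.36
  [11.25→11.5]: (0.42+0.41)/2 × 0.25 = 0.10375
  Sum = 8.09125 mcg/mL·h
Extrapolated tail: C_last / k_e = 0.41 / 0.084 = 4.881
AUC_0→∞ = 8.09125 + 4.881 = 12.97225 mcg/mL·h

AUC = 13.0 mcg/mL·h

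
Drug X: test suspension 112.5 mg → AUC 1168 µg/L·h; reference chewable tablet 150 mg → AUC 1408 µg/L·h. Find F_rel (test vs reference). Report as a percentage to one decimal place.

F_rel = (AUC_test/D_test) / (AUC_ref/D_ref)
      = (1168/112.5) / (1408/150)
      = 10.3822 / 9.38667 = 1.1061 = 110.61%

F_rel = 110.6%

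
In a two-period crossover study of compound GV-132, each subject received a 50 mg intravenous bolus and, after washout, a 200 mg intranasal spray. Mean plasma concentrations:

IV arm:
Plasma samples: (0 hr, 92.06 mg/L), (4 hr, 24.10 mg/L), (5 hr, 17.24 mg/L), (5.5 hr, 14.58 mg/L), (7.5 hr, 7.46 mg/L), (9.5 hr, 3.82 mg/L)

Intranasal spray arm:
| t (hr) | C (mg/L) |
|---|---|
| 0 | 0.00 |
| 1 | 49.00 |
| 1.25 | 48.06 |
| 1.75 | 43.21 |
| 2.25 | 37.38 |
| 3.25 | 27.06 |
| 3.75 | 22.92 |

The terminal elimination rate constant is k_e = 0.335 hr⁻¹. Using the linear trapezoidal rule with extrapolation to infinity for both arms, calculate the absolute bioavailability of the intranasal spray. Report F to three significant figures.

Trapezoidal AUC_0→9.5 (IV):
  [0→4]: (92.06+24.10)/2 × 4 = 232.32
  [4→5]: (24.10+17.24)/2 × 1 = 20.67
  [5→5.5]: (17.24+14.58)/2 × 0.5 = 7.955
  [5.5→7.5]: (14.58+7.46)/2 × 2 = 22.04
  [7.5→9.5]: (7.46+3.82)/2 × 2 = 11.28
  Sum = 294.265 mg/L·hr
IV tail: 3.82/0.335 = 11.403; AUC_iv,0→∞ = 294.265 + 11.403 = 305.668 mg/L·hr
Trapezoidal AUC_0→3.75 (intranasal spray):
  [0→1]: (0.00+49.00)/2 × 1 = 24.5
  [1→1.25]: (49.00+48.06)/2 × 0.25 = 12.1325
  [1.25→1.75]: (48.06+43.21)/2 × 0.5 = 22.8175
  [1.75→2.25]: (43.21+37.38)/2 × 0.5 = 20.1475
  [2.25→3.25]: (37.38+27.06)/2 × 1 = 32.22
  [3.25→3.75]: (27.06+22.92)/2 × 0.5 = 12.495
  Sum = 124.3125 mg/L·hr
intranasal spray tail: 22.92/0.335 = 68.418; AUC_ev,0→∞ = 124.3125 + 68.418 = 192.7305 mg/L·hr
F = (AUC_ev/D_ev)/(AUC_iv/D_iv) = (192.7305/200)/(305.668/50) = 0.9636525/6.11336 = 0.1576

F = 0.158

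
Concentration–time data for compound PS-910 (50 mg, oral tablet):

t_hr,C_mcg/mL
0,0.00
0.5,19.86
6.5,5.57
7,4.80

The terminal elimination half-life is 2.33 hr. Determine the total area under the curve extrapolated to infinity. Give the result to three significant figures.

AUC = 100 mcg/mL·hr

Trapezoidal AUC_0→7:
  [0→0.5]: (0.00+19.86)/2 × 0.5 = 4.965
  [0.5→6.5]: (19.86+5.57)/2 × 6 = 76.29
  [6.5→7]: (5.57+4.80)/2 × 0.5 = 2.5925
  Sum = 83.8475 mcg/mL·hr
k_e = ln2 / t½ = 0.693147 / 2.33 = 0.2975 hr^-1
Extrapolated tail: C_last / k_e = 4.80 / 0.2975 = 16.134
AUC_0→∞ = 83.8475 + 16.134 = 99.9815 mcg/mL·hr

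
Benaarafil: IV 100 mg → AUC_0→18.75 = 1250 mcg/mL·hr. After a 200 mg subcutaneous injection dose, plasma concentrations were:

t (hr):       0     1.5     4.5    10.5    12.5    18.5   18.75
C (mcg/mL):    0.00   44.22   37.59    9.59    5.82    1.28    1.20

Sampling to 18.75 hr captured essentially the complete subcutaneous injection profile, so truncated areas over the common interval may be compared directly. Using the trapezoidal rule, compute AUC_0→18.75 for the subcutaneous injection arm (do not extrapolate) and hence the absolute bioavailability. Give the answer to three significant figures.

F = 0.134

Trapezoidal AUC_0→18.75 (subcutaneous injection):
  [0→1.5]: (0.00+44.22)/2 × 1.5 = 33.165
  [1.5→4.5]: (44.22+37.59)/2 × 3 = 122.715
  [4.5→10.5]: (37.59+9.59)/2 × 6 = 141.54
  [10.5→12.5]: (9.59+5.82)/2 × 2 = 15.41
  [12.5→18.5]: (5.82+1.28)/2 × 6 = 21.3
  [18.5→18.75]: (1.28+1.20)/2 × 0.25 = 0.31
  Sum = 334.44 mcg/mL·hr
F = (AUC_ev/D_ev)/(AUC_iv/D_iv) = (334.44/200)/(1250/100) = 1.6722/12.5 = 0.1338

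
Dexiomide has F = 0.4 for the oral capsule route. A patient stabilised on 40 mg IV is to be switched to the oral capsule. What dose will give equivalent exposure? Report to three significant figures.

For equal systemic exposure: F × D_ev = D_iv
D_ev = D_iv / F = 40 / 0.4 = 100 mg

D_oral = 100 mg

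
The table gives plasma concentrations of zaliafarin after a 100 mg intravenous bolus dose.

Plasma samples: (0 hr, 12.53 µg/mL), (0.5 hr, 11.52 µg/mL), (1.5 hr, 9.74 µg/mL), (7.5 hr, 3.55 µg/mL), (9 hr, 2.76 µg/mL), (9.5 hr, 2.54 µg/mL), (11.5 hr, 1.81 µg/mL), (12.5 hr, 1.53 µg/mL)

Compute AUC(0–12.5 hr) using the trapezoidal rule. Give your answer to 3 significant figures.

Trapezoidal AUC_0→12.5:
  [0→0.5]: (12.53+11.52)/2 × 0.5 = 6.0125
  [0.5→1.5]: (11.52+9.74)/2 × 1 = 10.63
  [1.5→7.5]: (9.74+3.55)/2 × 6 = 39.87
  [7.5→9]: (3.55+2.76)/2 × 1.5 = 4.7325
  [9→9.5]: (2.76+2.54)/2 × 0.5 = 1.325
  [9.5→11.5]: (2.54+1.81)/2 × 2 = 4.35
  [11.5→12.5]: (1.81+1.53)/2 × 1 = 1.67
  Sum = 68.59 µg/mL·hr

AUC = 68.6 µg/mL·hr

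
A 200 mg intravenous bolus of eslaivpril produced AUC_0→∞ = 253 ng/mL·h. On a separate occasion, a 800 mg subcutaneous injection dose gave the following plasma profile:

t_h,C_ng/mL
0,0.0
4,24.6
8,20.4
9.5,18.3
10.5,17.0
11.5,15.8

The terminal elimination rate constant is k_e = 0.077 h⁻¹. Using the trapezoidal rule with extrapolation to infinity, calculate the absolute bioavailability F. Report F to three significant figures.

F = 0.403

Trapezoidal AUC_0→11.5 (subcutaneous injection):
  [0→4]: (0.0+24.6)/2 × 4 = 49.2
  [4→8]: (24.6+20.4)/2 × 4 = 90.0
  [8→9.5]: (20.4+18.3)/2 × 1.5 = 29.025
  [9.5→10.5]: (18.3+17.0)/2 × 1 = 17.65
  [10.5→11.5]: (17.0+15.8)/2 × 1 = 16.4
  Sum = 202.275 ng/mL·h
Tail: C_last/k_e = 15.8/0.077 = 205.195
AUC_0→∞ (subcutaneous injection) = 202.275 + 205.195 = 407.47 ng/mL·h
F = (AUC_ev/D_ev)/(AUC_iv/D_iv) = (407.47/800)/(253/200) = 0.5093375/1.265 = 0.4026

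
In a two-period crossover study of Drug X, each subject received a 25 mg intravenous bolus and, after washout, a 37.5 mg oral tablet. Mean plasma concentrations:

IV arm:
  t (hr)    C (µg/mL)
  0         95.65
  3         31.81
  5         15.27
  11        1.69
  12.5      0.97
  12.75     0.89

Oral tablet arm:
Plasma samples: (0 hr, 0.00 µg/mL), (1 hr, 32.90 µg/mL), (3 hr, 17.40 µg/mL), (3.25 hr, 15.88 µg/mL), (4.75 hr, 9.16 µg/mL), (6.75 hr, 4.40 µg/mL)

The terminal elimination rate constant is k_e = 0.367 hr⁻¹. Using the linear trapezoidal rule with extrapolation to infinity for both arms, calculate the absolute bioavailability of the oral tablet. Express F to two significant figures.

F = 0.26

Trapezoidal AUC_0→12.75 (IV):
  [0→3]: (95.65+31.81)/2 × 3 = 191.19
  [3→5]: (31.81+15.27)/2 × 2 = 47.08
  [5→11]: (15.27+1.69)/2 × 6 = 50.88
  [11→12.5]: (1.69+0.97)/2 × 1.5 = 1.995
  [12.5→12.75]: (0.97+0.89)/2 × 0.25 = 0.2325
  Sum = 291.3775 µg/mL·hr
IV tail: 0.89/0.367 = 2.425; AUC_iv,0→∞ = 291.3775 + 2.425 = 293.8025 µg/mL·hr
Trapezoidal AUC_0→6.75 (oral tablet):
  [0→1]: (0.00+32.90)/2 × 1 = 16.45
  [1→3]: (32.90+17.40)/2 × 2 = 50.3
  [3→3.25]: (17.40+15.88)/2 × 0.25 = 4.16
  [3.25→4.75]: (15.88+9.16)/2 × 1.5 = 18.78
  [4.75→6.75]: (9.16+4.40)/2 × 2 = 13.56
  Sum = 103.25 µg/mL·hr
oral tablet tail: 4.40/0.367 = 11.989; AUC_ev,0→∞ = 103.25 + 11.989 = 115.239 µg/mL·hr
F = (AUC_ev/D_ev)/(AUC_iv/D_iv) = (115.239/37.5)/(293.8025/25) = 3.07304/11.7521 = 0.2615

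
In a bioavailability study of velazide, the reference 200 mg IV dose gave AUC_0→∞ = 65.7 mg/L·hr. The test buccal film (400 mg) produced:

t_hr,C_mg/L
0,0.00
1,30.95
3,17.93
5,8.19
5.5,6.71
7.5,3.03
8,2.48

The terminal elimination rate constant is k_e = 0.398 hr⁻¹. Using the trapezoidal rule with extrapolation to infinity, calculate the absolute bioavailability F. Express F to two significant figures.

F = 0.85

Trapezoidal AUC_0→8 (buccal film):
  [0→1]: (0.00+30.95)/2 × 1 = 15.475
  [1→3]: (30.95+17.93)/2 × 2 = 48.88
  [3→5]: (17.93+8.19)/2 × 2 = 26.12
  [5→5.5]: (8.19+6.71)/2 × 0.5 = 3.725
  [5.5→7.5]: (6.71+3.03)/2 × 2 = 9.74
  [7.5→8]: (3.03+2.48)/2 × 0.5 = 1.3775
  Sum = 105.3175 mg/L·hr
Tail: C_last/k_e = 2.48/0.398 = 6.231
AUC_0→∞ (buccal film) = 105.3175 + 6.231 = 111.5485 mg/L·hr
F = (AUC_ev/D_ev)/(AUC_iv/D_iv) = (111.5485/400)/(65.7/200) = 0.27887125/0.3285 = 0.8489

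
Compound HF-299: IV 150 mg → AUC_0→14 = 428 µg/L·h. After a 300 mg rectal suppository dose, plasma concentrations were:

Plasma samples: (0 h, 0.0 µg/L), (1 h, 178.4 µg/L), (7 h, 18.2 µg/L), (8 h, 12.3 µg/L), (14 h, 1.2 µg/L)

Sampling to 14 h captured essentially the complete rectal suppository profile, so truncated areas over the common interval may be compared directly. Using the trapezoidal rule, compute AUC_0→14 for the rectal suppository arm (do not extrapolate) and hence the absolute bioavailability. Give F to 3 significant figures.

Trapezoidal AUC_0→14 (rectal suppository):
  [0→1]: (0.0+178.4)/2 × 1 = 89.2
  [1→7]: (178.4+18.2)/2 × 6 = 589.8
  [7→8]: (18.2+12.3)/2 × 1 = 15.25
  [8→14]: (12.3+1.2)/2 × 6 = 40.5
  Sum = 734.75 µg/L·h
F = (AUC_ev/D_ev)/(AUC_iv/D_iv) = (734.75/300)/(428/150) = 2.44917/2.85333 = 0.8584

F = 0.858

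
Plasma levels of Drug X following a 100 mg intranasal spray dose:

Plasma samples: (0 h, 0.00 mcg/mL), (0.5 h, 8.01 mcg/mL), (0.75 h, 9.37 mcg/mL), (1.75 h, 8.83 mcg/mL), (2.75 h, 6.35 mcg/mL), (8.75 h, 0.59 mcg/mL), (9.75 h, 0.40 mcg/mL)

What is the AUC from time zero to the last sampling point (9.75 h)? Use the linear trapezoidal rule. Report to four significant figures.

Trapezoidal AUC_0→9.75:
  [0→0.5]: (0.00+8.01)/2 × 0.5 = 2.0025
  [0.5→0.75]: (8.01+9.37)/2 × 0.25 = 2.1725
  [0.75→1.75]: (9.37+8.83)/2 × 1 = 9.1
  [1.75→2.75]: (8.83+6.35)/2 × 1 = 7.59
  [2.75→8.75]: (6.35+0.59)/2 × 6 = 20.82
  [8.75→9.75]: (0.59+0.40)/2 × 1 = 0.495
  Sum = 42.18 mcg/mL·h

AUC = 42.18 mcg/mL·h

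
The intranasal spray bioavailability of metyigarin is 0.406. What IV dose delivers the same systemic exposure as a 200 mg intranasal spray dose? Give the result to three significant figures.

Systemic exposure from an extravascular dose = F × D_ev, so the equivalent IV dose is F × D_ev.
D_iv = F × D_ev = 0.406 × 200 = 81.2 mg

D_iv = 81.2 mg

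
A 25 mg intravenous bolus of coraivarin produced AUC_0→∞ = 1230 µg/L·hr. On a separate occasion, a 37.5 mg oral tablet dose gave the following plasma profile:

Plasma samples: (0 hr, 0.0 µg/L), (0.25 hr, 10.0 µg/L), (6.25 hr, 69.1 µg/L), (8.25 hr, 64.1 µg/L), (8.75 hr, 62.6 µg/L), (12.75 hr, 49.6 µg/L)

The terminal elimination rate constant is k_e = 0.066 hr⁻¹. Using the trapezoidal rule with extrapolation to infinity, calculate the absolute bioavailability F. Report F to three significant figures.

Trapezoidal AUC_0→12.75 (oral tablet):
  [0→0.25]: (0.0+10.0)/2 × 0.25 = 1.25
  [0.25→6.25]: (10.0+69.1)/2 × 6 = 237.3
  [6.25→8.25]: (69.1+64.1)/2 × 2 = 133.2
  [8.25→8.75]: (64.1+62.6)/2 × 0.5 = 31.675
  [8.75→12.75]: (62.6+49.6)/2 × 4 = 224.4
  Sum = 627.825 µg/L·hr
Tail: C_last/k_e = 49.6/0.066 = 751.515
AUC_0→∞ (oral tablet) = 627.825 + 751.515 = 1379.34 µg/L·hr
F = (AUC_ev/D_ev)/(AUC_iv/D_iv) = (1379.34/37.5)/(1230/25) = 36.7824/49.2 = 0.7476

F = 0.748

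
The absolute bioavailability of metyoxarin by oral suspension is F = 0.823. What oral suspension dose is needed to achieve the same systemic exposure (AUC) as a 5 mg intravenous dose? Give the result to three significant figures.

For equal systemic exposure: F × D_ev = D_iv
D_ev = D_iv / F = 5 / 0.823 = 6.07533 mg

D_oral = 6.08 mg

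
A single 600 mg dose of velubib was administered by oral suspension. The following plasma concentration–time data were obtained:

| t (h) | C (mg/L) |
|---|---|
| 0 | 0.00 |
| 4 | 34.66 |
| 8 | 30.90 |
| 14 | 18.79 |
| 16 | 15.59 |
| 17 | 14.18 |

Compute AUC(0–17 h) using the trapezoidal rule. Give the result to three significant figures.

Trapezoidal AUC_0→17:
  [0→4]: (0.00+34.66)/2 × 4 = 69.32
  [4→8]: (34.66+30.90)/2 × 4 = 131.12
  [8→14]: (30.90+18.79)/2 × 6 = 149.07
  [14→16]: (18.79+15.59)/2 × 2 = 34.38
  [16→17]: (15.59+14.18)/2 × 1 = 14.885
  Sum = 398.775 mg/L·h

AUC = 399 mg/L·h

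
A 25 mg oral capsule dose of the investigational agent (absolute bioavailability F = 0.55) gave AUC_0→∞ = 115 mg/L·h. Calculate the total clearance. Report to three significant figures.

CL = 0.120 L/h

CL = F × Dose / AUC_0→∞
   = 0.55 × 25 / 115 = 0.119565 L/h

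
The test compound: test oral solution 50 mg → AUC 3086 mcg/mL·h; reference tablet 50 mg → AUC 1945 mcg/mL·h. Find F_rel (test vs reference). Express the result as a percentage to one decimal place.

F_rel = (AUC_test/D_test) / (AUC_ref/D_ref)
      = (3086/50) / (1945/50)
      = 61.72 / 38.9 = 1.5866 = 158.66%

F_rel = 158.7%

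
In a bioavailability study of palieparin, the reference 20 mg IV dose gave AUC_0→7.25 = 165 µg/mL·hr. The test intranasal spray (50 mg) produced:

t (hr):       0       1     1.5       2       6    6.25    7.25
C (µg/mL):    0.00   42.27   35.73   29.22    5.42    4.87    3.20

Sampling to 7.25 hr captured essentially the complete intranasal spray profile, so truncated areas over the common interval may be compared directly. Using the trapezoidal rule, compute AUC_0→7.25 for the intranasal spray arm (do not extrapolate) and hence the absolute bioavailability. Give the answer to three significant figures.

F = 0.319

Trapezoidal AUC_0→7.25 (intranasal spray):
  [0→1]: (0.00+42.27)/2 × 1 = 21.135
  [1→1.5]: (42.27+35.73)/2 × 0.5 = 19.5
  [1.5→2]: (35.73+29.22)/2 × 0.5 = 16.2375
  [2→6]: (29.22+5.42)/2 × 4 = 69.28
  [6→6.25]: (5.42+4.87)/2 × 0.25 = 1.28625
  [6.25→7.25]: (4.87+3.20)/2 × 1 = 4.035
  Sum = 131.47375 µg/mL·hr
F = (AUC_ev/D_ev)/(AUC_iv/D_iv) = (131.47375/50)/(165/20) = 2.629475/8.25 = 0.3187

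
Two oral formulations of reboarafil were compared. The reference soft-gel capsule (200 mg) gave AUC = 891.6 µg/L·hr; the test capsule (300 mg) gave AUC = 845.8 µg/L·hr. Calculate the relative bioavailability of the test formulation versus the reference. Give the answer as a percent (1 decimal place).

F_rel = 63.2%

F_rel = (AUC_test/D_test) / (AUC_ref/D_ref)
      = (845.8/300) / (891.6/200)
      = 2.81933 / 4.458 = 0.6324 = 63.24%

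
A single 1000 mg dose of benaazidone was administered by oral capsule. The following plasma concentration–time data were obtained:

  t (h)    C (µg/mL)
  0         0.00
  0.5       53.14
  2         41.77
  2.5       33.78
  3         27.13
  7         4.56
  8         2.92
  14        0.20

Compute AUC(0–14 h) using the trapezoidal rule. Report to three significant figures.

Trapezoidal AUC_0→14:
  [0→0.5]: (0.00+53.14)/2 × 0.5 = 13.285
  [0.5→2]: (53.14+41.77)/2 × 1.5 = 71.1825
  [2→2.5]: (41.77+33.78)/2 × 0.5 = 18.8875
  [2.5→3]: (33.78+27.13)/2 × 0.5 = 15.2275
  [3→7]: (27.13+4.56)/2 × 4 = 63.38
  [7→8]: (4.56+2.92)/2 × 1 = 3.74
  [8→14]: (2.92+0.20)/2 × 6 = 9.36
  Sum = 195.0625 µg/mL·h

AUC = 195 µg/mL·h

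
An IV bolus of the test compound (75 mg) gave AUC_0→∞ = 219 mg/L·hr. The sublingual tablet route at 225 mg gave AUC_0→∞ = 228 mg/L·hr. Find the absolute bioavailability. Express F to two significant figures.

F = 0.35

F = (AUC_ev / D_ev) / (AUC_iv / D_iv)
  = (228/225) / (219/75)
  = 1.01333 / 2.92 = 0.3470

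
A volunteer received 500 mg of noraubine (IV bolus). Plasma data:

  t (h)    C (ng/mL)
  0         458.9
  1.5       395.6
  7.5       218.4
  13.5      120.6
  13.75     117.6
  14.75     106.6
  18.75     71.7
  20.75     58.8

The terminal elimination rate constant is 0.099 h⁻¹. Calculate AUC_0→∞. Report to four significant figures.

Trapezoidal AUC_0→20.75:
  [0→1.5]: (458.9+395.6)/2 × 1.5 = 640.875
  [1.5→7.5]: (395.6+218.4)/2 × 6 = 1842.0
  [7.5→13.5]: (218.4+120.6)/2 × 6 = 1017.0
  [13.5→13.75]: (120.6+117.6)/2 × 0.25 = 29.775
  [13.75→14.75]: (117.6+106.6)/2 × 1 = 112.1
  [14.75→18.75]: (106.6+71.7)/2 × 4 = 356.6
  [18.75→20.75]: (71.7+58.8)/2 × 2 = 130.5
  Sum = 4128.85 ng/mL·h
Extrapolated tail: C_last / k_e = 58.8 / 0.099 = 593.939
AUC_0→∞ = 4128.85 + 593.939 = 4722.789 ng/mL·h

AUC = 4723 ng/mL·h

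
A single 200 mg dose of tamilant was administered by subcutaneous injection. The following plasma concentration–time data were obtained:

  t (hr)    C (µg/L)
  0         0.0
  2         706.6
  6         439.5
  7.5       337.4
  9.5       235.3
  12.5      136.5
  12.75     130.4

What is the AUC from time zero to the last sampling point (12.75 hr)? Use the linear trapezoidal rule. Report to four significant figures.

AUC = 4745 µg/L·hr

Trapezoidal AUC_0→12.75:
  [0→2]: (0.0+706.6)/2 × 2 = 706.6
  [2→6]: (706.6+439.5)/2 × 4 = 2292.2
  [6→7.5]: (439.5+337.4)/2 × 1.5 = 582.675
  [7.5→9.5]: (337.4+235.3)/2 × 2 = 572.7
  [9.5→12.5]: (235.3+136.5)/2 × 3 = 557.7
  [12.5→12.75]: (136.5+130.4)/2 × 0.25 = 33.3625
  Sum = 4745.2375 µg/L·hr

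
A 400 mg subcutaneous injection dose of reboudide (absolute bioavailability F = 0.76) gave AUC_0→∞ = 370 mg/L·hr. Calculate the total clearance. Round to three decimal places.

CL = F × Dose / AUC_0→∞
   = 0.76 × 400 / 370 = 0.821622 L/hr

CL = 0.822 L/hr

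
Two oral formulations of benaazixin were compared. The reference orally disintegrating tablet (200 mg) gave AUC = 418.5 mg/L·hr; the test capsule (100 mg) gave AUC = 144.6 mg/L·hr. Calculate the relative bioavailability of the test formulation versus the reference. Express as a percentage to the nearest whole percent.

F_rel = (AUC_test/D_test) / (AUC_ref/D_ref)
      = (144.6/100) / (418.5/200)
      = 1.446 / 2.0925 = 0.6910 = 69.10%

F_rel = 69%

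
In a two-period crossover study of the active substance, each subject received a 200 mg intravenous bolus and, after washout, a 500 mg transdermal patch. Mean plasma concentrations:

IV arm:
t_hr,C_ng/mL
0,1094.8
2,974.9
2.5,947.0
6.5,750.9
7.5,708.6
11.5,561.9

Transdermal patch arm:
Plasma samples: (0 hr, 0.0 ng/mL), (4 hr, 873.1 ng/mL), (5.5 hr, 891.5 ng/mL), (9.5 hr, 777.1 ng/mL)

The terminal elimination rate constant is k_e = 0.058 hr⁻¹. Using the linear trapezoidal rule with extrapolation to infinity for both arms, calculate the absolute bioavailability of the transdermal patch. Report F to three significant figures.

F = 0.419

Trapezoidal AUC_0→11.5 (IV):
  [0→2]: (1094.8+974.9)/2 × 2 = 2069.7
  [2→2.5]: (974.9+947.0)/2 × 0.5 = 480.475
  [2.5→6.5]: (947.0+750.9)/2 × 4 = 3395.8
  [6.5→7.5]: (750.9+708.6)/2 × 1 = 729.75
  [7.5→11.5]: (708.6+561.9)/2 × 4 = 2541.0
  Sum = 9216.725 ng/mL·hr
IV tail: 561.9/0.058 = 9687.931; AUC_iv,0→∞ = 9216.725 + 9687.931 = 18904.656 ng/mL·hr
Trapezoidal AUC_0→9.5 (transdermal patch):
  [0→4]: (0.0+873.1)/2 × 4 = 1746.2
  [4→5.5]: (873.1+891.5)/2 × 1.5 = 1323.45
  [5.5→9.5]: (891.5+777.1)/2 × 4 = 3337.2
  Sum = 6406.85 ng/mL·hr
transdermal patch tail: 777.1/0.058 = 13398.276; AUC_ev,0→∞ = 6406.85 + 13398.276 = 19805.126 ng/mL·hr
F = (AUC_ev/D_ev)/(AUC_iv/D_iv) = (19805.126/500)/(18904.656/200) = 39.610252/94.52328 = 0.4191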